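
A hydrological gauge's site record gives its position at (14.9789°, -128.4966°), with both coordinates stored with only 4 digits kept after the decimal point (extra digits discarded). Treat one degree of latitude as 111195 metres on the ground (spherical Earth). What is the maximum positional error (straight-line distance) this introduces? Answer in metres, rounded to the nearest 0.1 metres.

Truncating at 4 decimal places can drop up to a full unit in the last place, so each coordinate may be off by as much as 0.0001°.
Latitude error → 0.0001 × 111195 = 11.1195 m along the meridian.
Longitude error → 0.0001 × 111195 × cos 14.9789° = 0.0001 × 111195 × 0.9660 ≈ 10.7417 m.
Combining orthogonally: (11.1195² + 10.7417²)^½ ≈ 15.4605 m.

15.5 metres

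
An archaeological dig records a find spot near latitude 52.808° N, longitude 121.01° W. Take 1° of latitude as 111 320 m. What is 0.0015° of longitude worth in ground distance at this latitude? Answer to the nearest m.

101 m

0.0015° of longitude at 52.808° is 0.0015 × 111320 × cos 52.808° ≈ 0.0015 × 67291.6 = 100.937 m.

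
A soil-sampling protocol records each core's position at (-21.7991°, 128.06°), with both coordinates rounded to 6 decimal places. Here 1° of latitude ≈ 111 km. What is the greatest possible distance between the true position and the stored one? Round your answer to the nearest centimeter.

Rounding to 6 decimal places leaves each coordinate within ±5e-07° of the true value.
Latitude error → 5e-07 × 111000 = 0.0555 m along the meridian.
E–W at 21.7991°: 5e-07° × 111000 × cos 21.7991° = 5e-07 × 111000 × 0.9285 ≈ 0.0515313 m.
The two errors are perpendicular, so the maximum displacement is √(0.0555² + 0.0515313²) ≈ 0.0757346 m.
That is 0.0757346 m = 7.5735 cm.

8 centimeters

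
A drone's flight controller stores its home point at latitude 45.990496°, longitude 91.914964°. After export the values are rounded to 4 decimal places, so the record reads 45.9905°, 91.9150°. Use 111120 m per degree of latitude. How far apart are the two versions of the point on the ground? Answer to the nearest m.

Δlat = 45.990496 − 45.9905 = -0.000004°; Δlon = 91.914964 − 91.9150 = -0.000036°.
North–south shift: -0.000004 × 111120 = -0.44448 m.
East–west at this latitude: -0.000036° × 111120 × cos 45.9905° ≈ -0.000036 × 77203.7 = -2.77933 m.
Distance: √(0.44448² + 2.77933²) ≈ 2.81465 m.

3 m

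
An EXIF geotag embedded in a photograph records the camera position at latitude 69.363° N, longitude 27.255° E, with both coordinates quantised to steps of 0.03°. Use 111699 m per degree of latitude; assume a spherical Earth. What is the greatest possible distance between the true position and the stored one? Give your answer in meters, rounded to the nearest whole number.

With a 0.03° grid the true value lies within half a step, ±0.03°/2 = ±0.015°, of the stored one.
Latitude error → 0.015 × 111699 = 1675.48 m along the meridian.
East–west component at 69.363°: 0.015° × 111699 × cos 69.363° ≈ 0.015 × 39367.9 ≈ 590.518 m.
Worst case both components are at the extreme and orthogonal: √(1675.48² + 590.518²) ≈ 1776.5 m.

1777 meters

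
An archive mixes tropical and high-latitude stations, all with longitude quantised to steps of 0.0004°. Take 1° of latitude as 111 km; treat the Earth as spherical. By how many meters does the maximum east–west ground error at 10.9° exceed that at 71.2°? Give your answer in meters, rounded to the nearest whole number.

With a 0.0004° grid the true value lies within half a step, ±0.0004°/2 = ±0.0002°, of the stored one.
At 10.9°: 0.0002° × 111000 × cos 10.9° = 0.0002 × 111000 × 0.9820 ≈ 21.799 m.
At 71.2°: 0.0002° × 111000 × cos 71.2° = 0.0002 × 111000 × 0.3223 ≈ 7.1543 m.
So the lower-latitude error exceeds the higher by 21.799 − 7.1543 = 14.645 m.

15 meters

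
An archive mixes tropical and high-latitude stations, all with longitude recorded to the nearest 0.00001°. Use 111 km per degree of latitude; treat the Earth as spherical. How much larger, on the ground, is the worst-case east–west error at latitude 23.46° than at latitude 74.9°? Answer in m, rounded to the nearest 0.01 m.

0.36 m

Rounding to 5 decimal places leaves the longitude within ±5e-06° of the true value.
Error at 23.46° = 5e-06° × 111000 × cos 23.46° ≈ 0.555 × 0.9173 = 0.50912 m.
Error at 74.9° = 5e-06° × 111000 × cos 74.9° ≈ 0.555 × 0.2605 = 0.14458 m.
So the lower-latitude error exceeds the higher by 0.50912 − 0.14458 = 0.36454 m.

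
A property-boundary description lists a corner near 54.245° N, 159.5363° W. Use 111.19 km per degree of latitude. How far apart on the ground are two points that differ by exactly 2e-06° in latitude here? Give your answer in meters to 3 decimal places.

Along a meridian 2e-06° is 2e-06 × 111190 = 0.22238 m.

0.222 meters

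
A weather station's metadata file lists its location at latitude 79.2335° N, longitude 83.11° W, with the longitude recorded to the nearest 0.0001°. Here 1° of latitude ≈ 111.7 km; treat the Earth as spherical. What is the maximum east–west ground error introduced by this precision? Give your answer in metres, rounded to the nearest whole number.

1 metres

Rounding to 4 decimal places leaves the longitude within ±5e-05° of the true value.
Parallels shrink by cos φ, so at 79.2335° a degree of longitude is 111700 × 0.1868 ≈ 20866.3 m.
Maximum E–W displacement: 5e-05 × 20866.3 = 1.04332 m.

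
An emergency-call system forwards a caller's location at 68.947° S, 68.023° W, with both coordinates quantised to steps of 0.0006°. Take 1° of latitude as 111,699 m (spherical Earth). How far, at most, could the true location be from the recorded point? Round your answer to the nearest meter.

36 meters

With a 0.0006° grid the true value lies within half a step, ±0.0006°/2 = ±0.0003°, of the stored one.
N–S: 0.0003° × 111699 m/° = 33.5097 m.
Longitude error → 0.0003 × 111699 × cos 68.947° = 0.0003 × 111699 × 0.3592 ≈ 12.0377 m.
Combining orthogonally: (33.5097² + 12.0377²)^½ ≈ 35.6063 m.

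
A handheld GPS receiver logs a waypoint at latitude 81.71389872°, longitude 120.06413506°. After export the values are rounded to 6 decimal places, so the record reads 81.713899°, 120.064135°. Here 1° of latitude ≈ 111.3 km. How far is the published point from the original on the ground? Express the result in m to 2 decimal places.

The latitude changed by -0.00000028° and the longitude by +0.00000006°.
North–south shift: -0.00000028 × 111300 = -0.031164 m.
East–west at this latitude: 0.00000006° × 111300 × cos 81.7139° ≈ 0.00000006 × 16040.1 = 0.000962408 m.
Hypotenuse of the two orthogonal shifts: √(0.031164² + 0.000962408²) = 0.0311789 m.

0.03 m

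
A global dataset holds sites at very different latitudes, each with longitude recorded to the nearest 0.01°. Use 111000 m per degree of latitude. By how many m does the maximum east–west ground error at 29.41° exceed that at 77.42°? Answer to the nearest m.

Rounding to 2 decimal places leaves the longitude within ±0.005° of the true value.
At 29.41°: 0.005° × 111000 × cos 29.41° = 0.005 × 111000 × 0.8711 ≈ 483.48 m.
Error at 77.42° = 0.005° × 111000 × cos 77.42° ≈ 555 × 0.2178 = 120.88 m.
Difference: 483.48 − 120.88 = 362.6 m.

363 m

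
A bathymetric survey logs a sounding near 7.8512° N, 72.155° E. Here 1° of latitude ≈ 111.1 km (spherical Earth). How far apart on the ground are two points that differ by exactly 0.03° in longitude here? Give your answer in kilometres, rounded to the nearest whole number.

3 kilometres

One degree of longitude here spans 111100 × cos 7.8512° = 111100 × 0.9906 ≈ 110059 m; 0.03° of that is 3301.76 m.
That is 3301.76 m = 3.3018 km.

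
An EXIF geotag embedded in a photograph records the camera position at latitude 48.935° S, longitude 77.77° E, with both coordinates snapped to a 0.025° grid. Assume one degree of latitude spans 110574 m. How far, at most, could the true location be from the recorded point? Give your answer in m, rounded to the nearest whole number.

1654 m

With a 0.025° grid the true value lies within half a step, ±0.025°/2 = ±0.0125°, of the stored one.
Latitude error → 0.0125 × 110574 = 1382.18 m along the meridian.
Longitude error → 0.0125 × 110574 × cos 48.935° = 0.0125 × 110574 × 0.6569 ≈ 907.971 m.
Worst case both components are at the extreme and orthogonal: √(1382.18² + 907.971²) ≈ 1653.73 m.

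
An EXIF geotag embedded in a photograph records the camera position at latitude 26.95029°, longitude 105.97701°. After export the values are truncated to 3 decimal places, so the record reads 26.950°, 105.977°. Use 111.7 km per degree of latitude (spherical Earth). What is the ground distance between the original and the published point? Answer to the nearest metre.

Δlat = 26.95029 − 26.950 = +0.00029°; Δlon = 105.97701 − 105.977 = +0.00001°.
North–south shift: 0.00029 × 111700 = 32.393 m.
East–west at this latitude: 0.00001° × 111700 × cos 26.95° ≈ 0.00001 × 99569.6 = 0.995696 m.
Hypotenuse of the two orthogonal shifts: √(32.393² + 0.995696²) = 32.4083 m.

32 metres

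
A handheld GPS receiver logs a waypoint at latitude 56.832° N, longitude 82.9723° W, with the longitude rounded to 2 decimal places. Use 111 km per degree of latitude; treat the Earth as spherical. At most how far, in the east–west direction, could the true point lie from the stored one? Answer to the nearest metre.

304 metres

Rounding to 2 decimal places leaves the longitude within ±0.005° of the true value.
One degree of longitude at 56.832° is 111000 × cos 56.832° ≈ 111000 × 0.5471 = 60727.6 m.
So at most 0.005° × 60727.6 ≈ 303.638 m east–west.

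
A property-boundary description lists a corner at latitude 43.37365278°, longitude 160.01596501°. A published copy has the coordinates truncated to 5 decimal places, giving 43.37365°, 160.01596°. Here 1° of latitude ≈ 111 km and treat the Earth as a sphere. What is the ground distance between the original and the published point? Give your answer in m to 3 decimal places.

The latitude changed by +0.00000278° and the longitude by +0.00000501°.
N–S: 0.00000278° × 111000 m/° = 0.30858 m.
East–west at this latitude: 0.00000501° × 111000 × cos 43.3736° ≈ 0.00000501 × 80684.9 = 0.404231 m.
Combined displacement = (0.30858² + 0.404231²)^½ ≈ 0.508551 m.

0.509 m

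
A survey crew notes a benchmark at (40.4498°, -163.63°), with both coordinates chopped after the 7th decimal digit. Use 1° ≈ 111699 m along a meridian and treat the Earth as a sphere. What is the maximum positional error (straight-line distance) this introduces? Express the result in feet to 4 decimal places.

Truncating at 7 decimal places can drop up to a full unit in the last place, so each coordinate may be off by as much as 1e-07°.
North–south component: 1e-07° × 111699 = 0.0111699 m.
East–west component at 40.4498°: 1e-07° × 111699 × cos 40.4498° ≈ 1e-07 × 85000.1 ≈ 0.00850001 m.
The two errors are perpendicular, so the maximum displacement is √(0.0111699² + 0.00850001²) ≈ 0.0140363 m.
Converting: 0.0140363 m × 3.2808 ft/m ≈ 0.046051 ft.

0.0461 feet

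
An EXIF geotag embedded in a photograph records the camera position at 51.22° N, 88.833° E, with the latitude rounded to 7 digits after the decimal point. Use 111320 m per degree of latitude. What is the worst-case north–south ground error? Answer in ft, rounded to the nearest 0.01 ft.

0.02 ft

Rounding to 7 decimal places leaves the latitude within ±5e-08° of the true value.
Along the meridian that is 5e-08° × 111320 m/° = 0.005566 m.
In feet: 0.005566 m ÷ 0.3048 ≈ 0.018261 ft.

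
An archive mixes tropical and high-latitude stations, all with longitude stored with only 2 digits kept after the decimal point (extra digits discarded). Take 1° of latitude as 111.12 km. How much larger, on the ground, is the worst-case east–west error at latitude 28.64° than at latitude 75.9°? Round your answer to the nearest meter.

Truncating at 2 decimal places can drop up to a full unit in the last place, so the longitude may be off by as much as 0.01°.
At 28.64°: 0.01° × 111120 × cos 28.64° = 0.01 × 111120 × 0.8776 ≈ 975.24 m.
Error at 75.9° = 0.01° × 111120 × cos 75.9° ≈ 1111.2 × 0.2436 = 270.71 m.
Difference: 975.24 − 270.71 = 704.54 m.

705 meters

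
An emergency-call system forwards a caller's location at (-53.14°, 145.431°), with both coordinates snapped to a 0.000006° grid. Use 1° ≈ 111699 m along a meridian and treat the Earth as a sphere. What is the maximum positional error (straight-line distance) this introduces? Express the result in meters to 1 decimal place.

0.4 meters

With a 0.000006° grid the true value lies within half a step, ±0.000006°/2 = ±3e-06°, of the stored one.
North–south component: 3e-06° × 111699 = 0.335097 m.
E–W at 53.14°: 3e-06° × 111699 × cos 53.14° = 3e-06 × 111699 × 0.5999 ≈ 0.201012 m.
Worst case both components are at the extreme and orthogonal: √(0.335097² + 0.201012²) ≈ 0.390763 m.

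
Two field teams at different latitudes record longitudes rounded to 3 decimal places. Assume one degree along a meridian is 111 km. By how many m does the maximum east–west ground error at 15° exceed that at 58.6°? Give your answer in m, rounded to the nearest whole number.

25 m

Rounding to 3 decimal places leaves the longitude within ±0.0005° of the true value.
At 15°: 0.0005° × 111000 × cos 15° = 0.0005 × 111000 × 0.9659 ≈ 53.609 m.
Error at 58.6° = 0.0005° × 111000 × cos 58.6° ≈ 55.5 × 0.5210 = 28.916 m.
So the lower-latitude error exceeds the higher by 53.609 − 28.916 = 24.693 m.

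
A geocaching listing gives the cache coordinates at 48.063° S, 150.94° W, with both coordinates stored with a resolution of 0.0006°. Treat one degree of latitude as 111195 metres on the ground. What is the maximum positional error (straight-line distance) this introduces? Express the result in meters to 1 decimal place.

40.1 meters

With a 0.0006° grid the true value lies within half a step, ±0.0006°/2 = ±0.0003°, of the stored one.
Latitude error → 0.0003 × 111195 = 33.3585 m along the meridian.
E–W at 48.063°: 0.0003° × 111195 × cos 48.063° = 0.0003 × 111195 × 0.6683 ≈ 22.2939 m.
Combining orthogonally: (33.3585² + 22.2939²)^½ ≈ 40.1224 m.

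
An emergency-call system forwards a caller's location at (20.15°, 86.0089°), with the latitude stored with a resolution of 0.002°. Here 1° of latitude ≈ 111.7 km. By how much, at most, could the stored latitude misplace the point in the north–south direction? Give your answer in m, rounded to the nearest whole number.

With a 0.002° grid the true value lies within half a step, ±0.002°/2 = ±0.001°, of the stored one.
Along the meridian that is 0.001° × 111700 m/° = 111.7 m.

112 m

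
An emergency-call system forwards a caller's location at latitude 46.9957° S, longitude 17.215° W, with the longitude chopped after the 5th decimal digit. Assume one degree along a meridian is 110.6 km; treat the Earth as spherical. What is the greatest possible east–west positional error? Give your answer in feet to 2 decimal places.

Truncating at 5 decimal places can drop up to a full unit in the last place, so the longitude may be off by as much as 1e-05°.
One degree of longitude at 46.9957° is 110600 × cos 46.9957° ≈ 110600 × 0.6821 = 75435.1 m.
East–west error: 1e-05° × 75435.1 m/° ≈ 0.754351 m.
In feet: 0.754351 m ÷ 0.3048 ≈ 2.4749 ft.

2.47 feet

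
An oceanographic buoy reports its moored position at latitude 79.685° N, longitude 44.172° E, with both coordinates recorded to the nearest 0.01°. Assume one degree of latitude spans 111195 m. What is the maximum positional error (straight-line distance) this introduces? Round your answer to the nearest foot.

Rounding to 2 decimal places leaves each coordinate within ±0.005° of the true value.
N–S: 0.005° × 111195 m/° = 555.975 m.
Longitude error → 0.005 × 111195 × cos 79.685° = 0.005 × 111195 × 0.1791 ≈ 99.5528 m.
Worst case both components are at the extreme and orthogonal: √(555.975² + 99.5528²) ≈ 564.818 m.
Converting: 564.818 m × 3.2808 ft/m ≈ 1853.1 ft.

1853 feet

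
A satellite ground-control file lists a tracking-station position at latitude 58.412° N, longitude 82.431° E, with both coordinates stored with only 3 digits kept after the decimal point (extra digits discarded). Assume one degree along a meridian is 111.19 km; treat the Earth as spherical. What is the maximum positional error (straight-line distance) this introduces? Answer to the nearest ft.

Truncating at 3 decimal places can drop up to a full unit in the last place, so each coordinate may be off by as much as 0.001°.
N–S: 0.001° × 111190 m/° = 111.19 m.
E–W at 58.412°: 0.001° × 111190 × cos 58.412° = 0.001 × 111190 × 0.5238 ≈ 58.2422 m.
The two errors are perpendicular, so the maximum displacement is √(111.19² + 58.2422²) ≈ 125.52 m.
Converting: 125.52 m × 3.2808 ft/m ≈ 411.81 ft.

412 ft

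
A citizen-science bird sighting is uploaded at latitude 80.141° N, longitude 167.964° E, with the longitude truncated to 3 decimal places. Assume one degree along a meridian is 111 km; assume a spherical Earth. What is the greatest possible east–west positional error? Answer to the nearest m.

Truncating at 3 decimal places can drop up to a full unit in the last place, so the longitude may be off by as much as 0.001°.
At latitude 80.141° a degree of longitude spans 111000 m × cos 80.141° = 111000 × 0.1712 ≈ 19005.9 m.
East–west error: 0.001° × 19005.9 m/° ≈ 19.0059 m.

19 m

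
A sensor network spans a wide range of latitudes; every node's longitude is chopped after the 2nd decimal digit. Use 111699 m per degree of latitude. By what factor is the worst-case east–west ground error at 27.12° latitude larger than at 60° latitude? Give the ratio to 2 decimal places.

Truncating at 2 decimal places can drop up to a full unit in the last place, so the longitude may be off by as much as 0.01°.
Error at 27.12° = 0.01° × 111699 × cos 27.12° ≈ 1117 × 0.8901 = 994.18 m.
Error at 60° = 0.01° × 111699 × cos 60° ≈ 1117 × 0.5000 = 558.5 m.
Ratio: 994.18 / 558.5 = cos 27.12° / cos 60° ≈ 1.7801.

1.78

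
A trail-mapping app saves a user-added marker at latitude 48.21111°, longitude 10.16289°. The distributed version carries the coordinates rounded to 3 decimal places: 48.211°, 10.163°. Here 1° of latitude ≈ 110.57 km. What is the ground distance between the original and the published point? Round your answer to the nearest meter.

The latitude changed by +0.00011° and the longitude by -0.00011°.
North–south shift: 0.00011 × 110570 = 12.1627 m.
East–west at this latitude: -0.00011° × 110570 × cos 48.211° ≈ -0.00011 × 73682.7 = -8.10509 m.
Hypotenuse of the two orthogonal shifts: √(12.1627² + 8.10509²) = 14.6159 m.

15 meters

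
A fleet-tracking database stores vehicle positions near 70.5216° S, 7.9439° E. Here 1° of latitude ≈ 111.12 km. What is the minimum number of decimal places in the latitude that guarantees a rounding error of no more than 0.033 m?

7 decimal places

One degree of latitude covers 111120 m.
Rounding to N decimal places gives at most 0.5 × 10⁻ᴺ degrees of error, i.e. 0.5 × 10⁻ᴺ × 111120 m.
Setting 55560 × 10⁻ᴺ ≤ 0.033 gives 10ᴺ ≥ 1.684e+06, i.e. N ≥ 6.23.
At 6 places the error can reach 0.0556 m, but 7 places keeps it to 0.00556 m.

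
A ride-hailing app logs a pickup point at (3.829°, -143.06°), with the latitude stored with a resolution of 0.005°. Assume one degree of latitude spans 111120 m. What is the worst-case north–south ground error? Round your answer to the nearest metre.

With a 0.005° grid the true value lies within half a step, ±0.005°/2 = ±0.0025°, of the stored one.
Along the meridian that is 0.0025° × 111120 m/° = 277.8 m.

278 metres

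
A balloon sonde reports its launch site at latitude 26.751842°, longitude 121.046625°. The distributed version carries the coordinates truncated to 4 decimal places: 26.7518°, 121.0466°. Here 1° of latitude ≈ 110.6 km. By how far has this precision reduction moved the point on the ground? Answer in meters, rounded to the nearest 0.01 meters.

5.26 meters

The latitude changed by +0.000042° and the longitude by +0.000025°.
North–south shift: 0.000042 × 110600 = 4.6452 m.
E–W at 26.7518°: 0.000025° × 110600 × cos 26.7518° = 0.000025 × 110600 × 0.8930 ≈ 2.46905 m.
Distance: √(4.6452² + 2.46905²) ≈ 5.26062 m.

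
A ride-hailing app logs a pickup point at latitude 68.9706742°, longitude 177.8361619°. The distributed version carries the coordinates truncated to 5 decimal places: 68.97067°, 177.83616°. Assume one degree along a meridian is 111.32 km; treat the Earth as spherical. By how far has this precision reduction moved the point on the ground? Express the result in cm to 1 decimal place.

Δlat = 68.9706742 − 68.97067 = +0.0000042°; Δlon = 177.8361619 − 177.83616 = +0.0000019°.
North–south shift: 0.0000042 × 111320 = 0.467544 m.
E–W at 68.9707°: 0.0000019° × 111320 × cos 68.9707° = 0.0000019 × 111320 × 0.3588 ≈ 0.0758988 m.
Hypotenuse of the two orthogonal shifts: √(0.467544² + 0.0758988²) = 0.473664 m.
That is 0.473664 m = 47.366 cm.

47.4 cm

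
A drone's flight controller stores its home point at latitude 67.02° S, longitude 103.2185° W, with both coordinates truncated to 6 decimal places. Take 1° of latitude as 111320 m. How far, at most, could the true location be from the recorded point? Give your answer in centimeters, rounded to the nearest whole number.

12 centimeters

Truncating at 6 decimal places can drop up to a full unit in the last place, so each coordinate may be off by as much as 1e-06°.
North–south component: 1e-06° × 111320 = 0.11132 m.
East–west component at 67.02°: 1e-06° × 111320 × cos 67.02° ≈ 1e-06 × 43460.4 ≈ 0.0434604 m.
Combining orthogonally: (0.11132² + 0.0434604²)^½ ≈ 0.119503 m.
That is 0.119503 m = 11.95 cm.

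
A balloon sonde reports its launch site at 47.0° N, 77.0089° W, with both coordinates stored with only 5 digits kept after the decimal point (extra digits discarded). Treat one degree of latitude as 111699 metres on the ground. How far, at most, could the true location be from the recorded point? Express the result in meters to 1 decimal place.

1.4 meters

Truncating at 5 decimal places can drop up to a full unit in the last place, so each coordinate may be off by as much as 1e-05°.
North–south component: 1e-05° × 111699 = 1.11699 m.
East–west component at 47°: 1e-05° × 111699 × cos 47° ≈ 1e-05 × 76178.5 ≈ 0.761785 m.
Worst case both components are at the extreme and orthogonal: √(1.11699² + 0.761785²) ≈ 1.35203 m.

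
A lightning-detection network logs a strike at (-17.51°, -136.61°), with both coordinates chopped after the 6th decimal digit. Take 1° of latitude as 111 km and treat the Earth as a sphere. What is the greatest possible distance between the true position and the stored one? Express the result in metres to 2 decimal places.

Truncating at 6 decimal places can drop up to a full unit in the last place, so each coordinate may be off by as much as 1e-06°.
Latitude error → 1e-06 × 111000 = 0.111 m along the meridian.
East–west component at 17.51°: 1e-06° × 111000 × cos 17.51° ≈ 1e-06 × 105857 ≈ 0.105857 m.
The two errors are perpendicular, so the maximum displacement is √(0.111² + 0.105857²) ≈ 0.153384 m.

0.15 metres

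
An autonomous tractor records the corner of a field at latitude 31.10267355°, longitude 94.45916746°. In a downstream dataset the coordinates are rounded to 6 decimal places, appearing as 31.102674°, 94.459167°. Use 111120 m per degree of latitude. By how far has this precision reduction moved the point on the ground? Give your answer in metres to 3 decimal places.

Δlat = 31.10267355 − 31.102674 = -0.00000045°; Δlon = 94.45916746 − 94.459167 = +0.00000046°.
N–S: -0.00000045° × 111120 m/° = -0.050004 m.
E–W at 31.1027°: 0.00000046° × 111120 × cos 31.1027° = 0.00000046 × 111120 × 0.8562 ≈ 0.043767 m.
Distance: √(0.050004² + 0.043767²) ≈ 0.0664526 m.

0.066 metres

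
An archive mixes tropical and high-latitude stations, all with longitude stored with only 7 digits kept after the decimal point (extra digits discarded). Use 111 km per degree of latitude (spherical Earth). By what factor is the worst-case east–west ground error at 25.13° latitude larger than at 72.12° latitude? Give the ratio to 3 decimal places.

Truncating at 7 decimal places can drop up to a full unit in the last place, so the longitude may be off by as much as 1e-07°.
At 25.13°: 1e-07° × 111000 × cos 25.13° = 1e-07 × 111000 × 0.9053 ≈ 0.010049 m.
At 72.12°: 1e-07° × 111000 × cos 72.12° = 1e-07 × 111000 × 0.3070 ≈ 0.003408 m.
Ratio: 0.010049 / 0.003408 = cos 25.13° / cos 72.12° ≈ 2.9488.

2.949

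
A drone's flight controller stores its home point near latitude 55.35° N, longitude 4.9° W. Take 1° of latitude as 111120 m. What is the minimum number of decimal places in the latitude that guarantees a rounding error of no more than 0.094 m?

6 decimal places

One degree of latitude covers 111120 m.
Rounding to N decimal places gives at most 0.5 × 10⁻ᴺ degrees of error, i.e. 0.5 × 10⁻ᴺ × 111120 m.
Need 0.5 × 111120 × 10⁻ᴺ ≤ 0.094 → 10⁻ᴺ ≤ 1.692e-06, so N ≥ 5.77.
So 6 decimal places suffice (0.0556 m); 5 would allow up to 0.556 m.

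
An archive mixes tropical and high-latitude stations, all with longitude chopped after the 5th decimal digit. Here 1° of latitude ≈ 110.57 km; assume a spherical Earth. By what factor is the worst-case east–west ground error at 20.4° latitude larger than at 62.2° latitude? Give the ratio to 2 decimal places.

Truncating at 5 decimal places can drop up to a full unit in the last place, so the longitude may be off by as much as 1e-05°.
Error at 20.4° = 1e-05° × 110570 × cos 20.4° ≈ 1.1057 × 0.9373 = 1.0364 m.
Error at 62.2° = 1e-05° × 110570 × cos 62.2° ≈ 1.1057 × 0.4664 = 0.51568 m.
Ratio: 1.0364 / 0.51568 = cos 20.4° / cos 62.2° ≈ 2.0097.

2.01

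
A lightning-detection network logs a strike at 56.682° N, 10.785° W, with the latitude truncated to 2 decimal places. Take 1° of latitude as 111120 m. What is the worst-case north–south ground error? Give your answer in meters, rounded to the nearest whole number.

Truncating at 2 decimal places can drop up to a full unit in the last place, so the latitude may be off by as much as 0.01°.
Along the meridian that is 0.01° × 111120 m/° = 1111.2 m.

1111 meters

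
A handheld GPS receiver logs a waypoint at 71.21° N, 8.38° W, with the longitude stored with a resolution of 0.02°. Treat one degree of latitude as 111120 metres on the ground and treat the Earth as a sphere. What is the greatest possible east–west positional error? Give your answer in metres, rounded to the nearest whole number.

358 metres

With a 0.02° grid the true value lies within half a step, ±0.02°/2 = ±0.01°, of the stored one.
Parallels shrink by cos φ, so at 71.21° a degree of longitude is 111120 × 0.3221 ≈ 35791.8 m.
East–west error: 0.01° × 35791.8 m/° ≈ 357.918 m.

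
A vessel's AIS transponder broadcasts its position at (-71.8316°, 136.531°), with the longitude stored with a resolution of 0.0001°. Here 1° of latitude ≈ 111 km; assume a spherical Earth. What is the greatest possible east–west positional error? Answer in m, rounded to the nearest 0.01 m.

With a 0.0001° grid the true value lies within half a step, ±0.0001°/2 = ±5e-05°, of the stored one.
Parallels shrink by cos φ, so at 71.8316° a degree of longitude is 111000 × 0.3118 ≈ 34611 m.
So at most 5e-05° × 34611 ≈ 1.73055 m east–west.

1.73 m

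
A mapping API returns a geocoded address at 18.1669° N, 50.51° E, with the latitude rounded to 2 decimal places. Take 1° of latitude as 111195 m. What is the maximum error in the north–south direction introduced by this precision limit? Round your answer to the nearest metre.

Rounding to 2 decimal places leaves the latitude within ±0.005° of the true value.
Along the meridian that is 0.005° × 111195 m/° = 555.975 m.

556 metres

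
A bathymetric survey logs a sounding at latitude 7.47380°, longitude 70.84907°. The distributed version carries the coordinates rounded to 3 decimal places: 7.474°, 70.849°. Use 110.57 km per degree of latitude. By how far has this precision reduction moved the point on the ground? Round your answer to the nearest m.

Δlat = 7.47380 − 7.474 = -0.00020°; Δlon = 70.84907 − 70.849 = +0.00007°.
N–S: -0.00020° × 110570 m/° = -22.114 m.
East–west at this latitude: 0.00007° × 110570 × cos 7.474° ≈ 0.00007 × 109631 = 7.67414 m.
Combined displacement = (22.114² + 7.67414²)^½ ≈ 23.4077 m.

23 m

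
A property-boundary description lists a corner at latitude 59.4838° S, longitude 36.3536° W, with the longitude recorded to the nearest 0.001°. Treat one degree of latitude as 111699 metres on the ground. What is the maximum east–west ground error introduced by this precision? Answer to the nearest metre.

28 metres

Rounding to 3 decimal places leaves the longitude within ±0.0005° of the true value.
At latitude 59.4838° a degree of longitude spans 111699 m × cos 59.4838° = 111699 × 0.5078 ≈ 56718.7 m.
East–west error: 0.0005° × 56718.7 m/° ≈ 28.3594 m.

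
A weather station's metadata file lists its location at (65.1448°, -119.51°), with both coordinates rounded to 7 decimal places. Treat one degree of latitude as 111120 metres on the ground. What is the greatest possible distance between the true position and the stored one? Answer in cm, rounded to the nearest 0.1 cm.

0.6 cm

Rounding to 7 decimal places leaves each coordinate within ±5e-08° of the true value.
Latitude error → 5e-08 × 111120 = 0.005556 m along the meridian.
Longitude error → 5e-08 × 111120 × cos 65.1448° = 5e-08 × 111120 × 0.4203 ≈ 0.00233533 m.
The two errors are perpendicular, so the maximum displacement is √(0.005556² + 0.00233533²) ≈ 0.00602685 m.
That is 0.00602685 m = 0.60268 cm.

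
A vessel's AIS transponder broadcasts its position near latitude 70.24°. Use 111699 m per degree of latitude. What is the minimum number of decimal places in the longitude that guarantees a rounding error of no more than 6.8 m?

At 70.24° one degree of longitude covers 111699 × cos 70.24° ≈ 111699 × 0.3381 ≈ 37763.3 m.
N decimal places → at most half a unit in the last place, 0.5 × 10⁻ᴺ° = 37763.3/2 × 10⁻ᴺ m.
Setting 18881.7 × 10⁻ᴺ ≤ 6.8 gives 10ᴺ ≥ 2777, i.e. N ≥ 3.44.
So 4 decimal places suffice (1.89 m); 3 would allow up to 18.9 m.

4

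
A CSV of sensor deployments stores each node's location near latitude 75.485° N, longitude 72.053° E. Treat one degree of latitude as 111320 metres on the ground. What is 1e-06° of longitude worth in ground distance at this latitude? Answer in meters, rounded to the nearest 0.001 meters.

One degree of longitude here spans 111320 × cos 75.485° = 111320 × 0.2506 ≈ 27900.5 m; 1e-06° of that is 0.0279005 m.

0.028 meters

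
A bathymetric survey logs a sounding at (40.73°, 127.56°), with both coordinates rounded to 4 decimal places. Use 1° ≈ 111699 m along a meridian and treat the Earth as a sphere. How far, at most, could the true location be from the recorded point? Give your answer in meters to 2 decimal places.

7.01 meters

Rounding to 4 decimal places leaves each coordinate within ±5e-05° of the true value.
Latitude error → 5e-05 × 111699 = 5.58495 m along the meridian.
E–W at 40.73°: 5e-05° × 111699 × cos 40.73° = 5e-05 × 111699 × 0.7578 ≈ 4.23223 m.
Combining orthogonally: (5.58495² + 4.23223²)^½ ≈ 7.00739 m.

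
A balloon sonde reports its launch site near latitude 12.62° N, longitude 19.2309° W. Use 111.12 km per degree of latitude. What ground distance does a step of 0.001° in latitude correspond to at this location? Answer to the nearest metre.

Along a meridian 0.001° is 0.001 × 111120 = 111.12 m.

111 metres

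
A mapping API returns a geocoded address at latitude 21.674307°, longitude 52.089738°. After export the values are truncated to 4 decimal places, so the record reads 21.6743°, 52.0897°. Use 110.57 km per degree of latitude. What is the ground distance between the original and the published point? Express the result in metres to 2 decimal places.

Δlat = 21.674307 − 21.6743 = +0.000007°; Δlon = 52.089738 − 52.0897 = +0.000038°.
North–south shift: 0.000007 × 110570 = 0.77399 m.
E–W at 21.6743°: 0.000038° × 110570 × cos 21.6743° = 0.000038 × 110570 × 0.9293 ≈ 3.9046 m.
Combined displacement = (0.77399² + 3.9046²)^½ ≈ 3.98057 m.

3.98 metres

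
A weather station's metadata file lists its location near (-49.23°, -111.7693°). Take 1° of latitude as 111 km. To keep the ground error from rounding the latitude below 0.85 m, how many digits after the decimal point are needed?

5 decimal places

One degree of latitude covers 111000 m.
N decimal places → at most half a unit in the last place, 0.5 × 10⁻ᴺ° = 111000/2 × 10⁻ᴺ m.
Need 0.5 × 111000 × 10⁻ᴺ ≤ 0.85 → 10⁻ᴺ ≤ 1.532e-05, so N ≥ 4.81.
N = 4 would give 5.55 m (too coarse); N = 5 gives 0.555 m ≤ 0.85 m.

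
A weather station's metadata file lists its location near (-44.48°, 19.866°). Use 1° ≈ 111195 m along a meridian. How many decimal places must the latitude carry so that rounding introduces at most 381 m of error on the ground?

3 decimal places

One degree of latitude covers 111195 m.
Rounding to N decimal places gives at most 0.5 × 10⁻ᴺ degrees of error, i.e. 0.5 × 10⁻ᴺ × 111195 m.
Need 0.5 × 111195 × 10⁻ᴺ ≤ 381 → 10⁻ᴺ ≤ 6.853e-03, so N ≥ 2.16.
N = 2 would give 556 m (too coarse); N = 3 gives 55.6 m ≤ 381 m.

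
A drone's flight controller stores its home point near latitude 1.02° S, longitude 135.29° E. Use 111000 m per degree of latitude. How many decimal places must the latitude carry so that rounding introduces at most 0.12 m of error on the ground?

6

One degree of latitude covers 111000 m.
With N decimal places the half-ulp bound is 0.5·10⁻ᴺ°, or 0.5·10⁻ᴺ × 111000 m on the ground.
Setting 55500 × 10⁻ᴺ ≤ 0.12 gives 10ᴺ ≥ 4.625e+05, i.e. N ≥ 5.67.
N = 5 would give 0.555 m (too coarse); N = 6 gives 0.0555 m ≤ 0.12 m.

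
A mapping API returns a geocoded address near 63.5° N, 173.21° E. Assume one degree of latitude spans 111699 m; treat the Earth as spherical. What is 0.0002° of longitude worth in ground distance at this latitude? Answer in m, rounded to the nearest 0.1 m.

At 63.5° a degree of longitude is 111699 × cos 63.5° ≈ 49839.8 m, so 0.0002° corresponds to 9.96797 m.

10.0 m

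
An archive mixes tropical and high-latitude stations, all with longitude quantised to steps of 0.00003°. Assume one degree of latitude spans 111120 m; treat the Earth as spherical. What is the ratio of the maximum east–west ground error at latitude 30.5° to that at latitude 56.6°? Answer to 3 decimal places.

With a 0.00003° grid the true value lies within half a step, ±0.00003°/2 = ±1.5e-05°, of the stored one.
At 30.5°: 1.5e-05° × 111120 × cos 30.5° = 1.5e-05 × 111120 × 0.8616 ≈ 1.4362 m.
Error at 56.6° = 1.5e-05° × 111120 × cos 56.6° ≈ 1.6668 × 0.5505 = 0.91754 m.
The ratio reduces to cos 30.5° / cos 56.6° = 0.8616/0.5505 ≈ 1.5652.

1.565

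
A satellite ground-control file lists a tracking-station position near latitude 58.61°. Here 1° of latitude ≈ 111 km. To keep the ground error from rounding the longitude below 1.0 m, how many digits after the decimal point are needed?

At 58.61° one degree of longitude covers 111000 × cos 58.61° ≈ 111000 × 0.5209 ≈ 57815.5 m.
Rounding to N decimal places gives at most 0.5 × 10⁻ᴺ degrees of error, i.e. 0.5 × 10⁻ᴺ × 57815.5 m.
Need 0.5 × 57815.5 × 10⁻ᴺ ≤ 1.0 → 10⁻ᴺ ≤ 3.459e-05, so N ≥ 4.46.
So 5 decimal places suffice (0.289 m); 4 would allow up to 2.89 m.

5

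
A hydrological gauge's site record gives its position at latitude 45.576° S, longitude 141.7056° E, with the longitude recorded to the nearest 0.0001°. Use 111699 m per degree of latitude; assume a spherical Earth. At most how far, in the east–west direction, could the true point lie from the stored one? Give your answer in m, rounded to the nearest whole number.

Rounding to 4 decimal places leaves the longitude within ±5e-05° of the true value.
Parallels shrink by cos φ, so at 45.576° a degree of longitude is 111699 × 0.7000 ≈ 78185.1 m.
Maximum E–W displacement: 5e-05 × 78185.1 = 3.90926 m.

4 m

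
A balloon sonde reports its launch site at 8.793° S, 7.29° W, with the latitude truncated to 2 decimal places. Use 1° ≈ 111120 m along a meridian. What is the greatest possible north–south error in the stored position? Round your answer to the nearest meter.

1111 meters

Truncating at 2 decimal places can drop up to a full unit in the last place, so the latitude may be off by as much as 0.01°.
North–south distance: 0.01° × 111120 m/° = 1111.2 m.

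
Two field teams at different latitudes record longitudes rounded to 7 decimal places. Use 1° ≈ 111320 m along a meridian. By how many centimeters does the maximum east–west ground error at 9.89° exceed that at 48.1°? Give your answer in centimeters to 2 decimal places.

0.18 centimeters

Rounding to 7 decimal places leaves the longitude within ±5e-08° of the true value.
At 9.89°: 5e-08° × 111320 × cos 9.89° = 5e-08 × 111320 × 0.9851 ≈ 0.0054833 m.
At 48.1°: 5e-08° × 111320 × cos 48.1° = 5e-08 × 111320 × 0.6678 ≈ 0.0037172 m.
Difference: 0.0054833 − 0.0037172 = 0.0017661 m.
That is 0.00176613 m = 0.17661 cm.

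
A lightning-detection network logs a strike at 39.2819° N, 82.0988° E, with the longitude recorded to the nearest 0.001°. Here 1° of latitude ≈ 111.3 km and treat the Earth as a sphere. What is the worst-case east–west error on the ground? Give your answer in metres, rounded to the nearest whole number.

Rounding to 3 decimal places leaves the longitude within ±0.0005° of the true value.
Parallels shrink by cos φ, so at 39.2819° a degree of longitude is 111300 × 0.7740 ≈ 86150.7 m.
East–west error: 0.0005° × 86150.7 m/° ≈ 43.0753 m.

43 metres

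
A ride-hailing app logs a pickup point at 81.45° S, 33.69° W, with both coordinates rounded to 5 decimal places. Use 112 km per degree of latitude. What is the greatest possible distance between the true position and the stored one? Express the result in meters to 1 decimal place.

Rounding to 5 decimal places leaves each coordinate within ±5e-06° of the true value.
Latitude error → 5e-06 × 112000 = 0.56 m along the meridian.
E–W at 81.45°: 5e-06° × 112000 × cos 81.45° = 5e-06 × 112000 × 0.1487 ≈ 0.0832566 m.
Combining orthogonally: (0.56² + 0.0832566²)^½ ≈ 0.566155 m.

0.6 meters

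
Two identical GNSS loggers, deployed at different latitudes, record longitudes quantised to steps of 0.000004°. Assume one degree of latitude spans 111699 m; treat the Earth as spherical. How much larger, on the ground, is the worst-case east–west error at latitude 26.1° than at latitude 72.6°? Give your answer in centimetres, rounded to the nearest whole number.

13 centimetres

With a 0.000004° grid the true value lies within half a step, ±0.000004°/2 = ±2e-06°, of the stored one.
Error at 26.1° = 2e-06° × 111699 × cos 26.1° ≈ 0.2234 × 0.8980 = 0.20062 m.
Error at 72.6° = 2e-06° × 111699 × cos 72.6° ≈ 0.2234 × 0.2990 = 0.066805 m.
Difference: 0.20062 − 0.066805 = 0.13381 m.
That is 0.133812 m = 13.381 cm.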